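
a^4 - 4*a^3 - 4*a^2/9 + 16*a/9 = a*(a - 4)*(a - 2/3)*(a + 2/3)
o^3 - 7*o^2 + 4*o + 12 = (o - 6)*(o - 2)*(o + 1)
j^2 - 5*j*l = j*(j - 5*l)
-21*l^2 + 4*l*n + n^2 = (-3*l + n)*(7*l + n)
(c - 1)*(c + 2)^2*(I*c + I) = I*c^4 + 4*I*c^3 + 3*I*c^2 - 4*I*c - 4*I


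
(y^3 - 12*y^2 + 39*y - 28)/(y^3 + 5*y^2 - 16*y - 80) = (y^2 - 8*y + 7)/(y^2 + 9*y + 20)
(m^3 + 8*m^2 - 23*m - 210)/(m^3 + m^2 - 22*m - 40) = (m^2 + 13*m + 42)/(m^2 + 6*m + 8)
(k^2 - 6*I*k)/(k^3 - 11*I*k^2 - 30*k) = 1/(k - 5*I)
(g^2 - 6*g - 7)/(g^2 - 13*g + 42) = (g + 1)/(g - 6)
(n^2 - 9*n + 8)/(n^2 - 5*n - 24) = (n - 1)/(n + 3)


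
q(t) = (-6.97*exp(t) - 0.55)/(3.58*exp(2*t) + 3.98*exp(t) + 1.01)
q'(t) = (-6.97*exp(t) - 0.55)*(-7.16*exp(2*t) - 3.98*exp(t))/(3.58*exp(2*t) + 3.98*exp(t) + 1.01)^2 - 6.97*exp(t)/(3.58*exp(2*t) + 3.98*exp(t) + 1.01) = (24.9526*exp(2*t) + 3.938*exp(t) - 4.8507)*exp(t)/(12.8164*exp(4*t) + 28.4968*exp(3*t) + 23.072*exp(2*t) + 8.0396*exp(t) + 1.0201)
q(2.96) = -0.10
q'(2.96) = 0.09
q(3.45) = -0.06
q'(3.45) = 0.06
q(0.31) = -0.77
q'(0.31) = 0.37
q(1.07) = -0.48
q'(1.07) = 0.34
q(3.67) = -0.05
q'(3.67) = 0.05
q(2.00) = -0.23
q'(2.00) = 0.20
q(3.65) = -0.05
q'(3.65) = 0.05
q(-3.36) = -0.69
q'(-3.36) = -0.12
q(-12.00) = -0.54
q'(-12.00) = 0.00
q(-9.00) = -0.55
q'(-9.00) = 0.00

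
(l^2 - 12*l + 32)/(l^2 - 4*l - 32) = (l - 4)/(l + 4)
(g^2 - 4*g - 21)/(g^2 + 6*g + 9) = (g - 7)/(g + 3)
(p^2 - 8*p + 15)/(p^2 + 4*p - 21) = (p - 5)/(p + 7)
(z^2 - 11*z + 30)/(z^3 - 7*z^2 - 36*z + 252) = (z - 5)/(z^2 - z - 42)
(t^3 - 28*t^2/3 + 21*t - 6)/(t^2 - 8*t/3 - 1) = (3*t^2 - 19*t + 6)/(3*t + 1)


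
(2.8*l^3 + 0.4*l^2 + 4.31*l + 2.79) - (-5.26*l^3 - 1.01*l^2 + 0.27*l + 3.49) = 8.06*l^3 + 1.41*l^2 + 4.04*l - 0.7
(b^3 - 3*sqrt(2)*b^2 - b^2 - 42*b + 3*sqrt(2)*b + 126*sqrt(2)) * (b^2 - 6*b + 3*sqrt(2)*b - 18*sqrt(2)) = b^5 - 7*b^4 - 54*b^3 + 378*b^2 + 648*b - 4536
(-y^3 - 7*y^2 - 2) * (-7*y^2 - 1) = 7*y^5 + 49*y^4 + y^3 + 21*y^2 + 2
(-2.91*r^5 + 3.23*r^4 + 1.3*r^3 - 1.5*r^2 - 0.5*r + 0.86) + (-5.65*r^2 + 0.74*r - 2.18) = -2.91*r^5 + 3.23*r^4 + 1.3*r^3 - 7.15*r^2 + 0.24*r - 1.32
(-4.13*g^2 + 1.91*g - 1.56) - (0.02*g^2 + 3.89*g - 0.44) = -4.15*g^2 - 1.98*g - 1.12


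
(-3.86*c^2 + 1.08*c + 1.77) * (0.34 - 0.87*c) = 3.3582*c^3 - 2.252*c^2 - 1.1727*c + 0.6018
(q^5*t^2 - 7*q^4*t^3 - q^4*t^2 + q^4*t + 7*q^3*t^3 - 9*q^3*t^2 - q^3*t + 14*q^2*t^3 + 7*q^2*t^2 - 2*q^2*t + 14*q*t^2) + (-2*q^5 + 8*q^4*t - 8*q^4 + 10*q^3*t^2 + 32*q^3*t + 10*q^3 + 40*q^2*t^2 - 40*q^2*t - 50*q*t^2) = q^5*t^2 - 2*q^5 - 7*q^4*t^3 - q^4*t^2 + 9*q^4*t - 8*q^4 + 7*q^3*t^3 + q^3*t^2 + 31*q^3*t + 10*q^3 + 14*q^2*t^3 + 47*q^2*t^2 - 42*q^2*t - 36*q*t^2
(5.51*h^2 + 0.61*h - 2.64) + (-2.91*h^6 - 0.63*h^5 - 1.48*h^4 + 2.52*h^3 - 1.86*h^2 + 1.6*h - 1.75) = -2.91*h^6 - 0.63*h^5 - 1.48*h^4 + 2.52*h^3 + 3.65*h^2 + 2.21*h - 4.39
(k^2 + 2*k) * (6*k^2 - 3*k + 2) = 6*k^4 + 9*k^3 - 4*k^2 + 4*k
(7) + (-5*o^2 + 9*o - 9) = -5*o^2 + 9*o - 2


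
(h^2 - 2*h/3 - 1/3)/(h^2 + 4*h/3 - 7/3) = (3*h + 1)/(3*h + 7)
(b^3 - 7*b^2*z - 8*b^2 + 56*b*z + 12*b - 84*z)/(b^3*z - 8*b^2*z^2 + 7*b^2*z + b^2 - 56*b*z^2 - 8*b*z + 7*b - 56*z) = (b^3 - 7*b^2*z - 8*b^2 + 56*b*z + 12*b - 84*z)/(b^3*z - 8*b^2*z^2 + 7*b^2*z + b^2 - 56*b*z^2 - 8*b*z + 7*b - 56*z)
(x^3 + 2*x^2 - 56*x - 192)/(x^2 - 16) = (x^2 - 2*x - 48)/(x - 4)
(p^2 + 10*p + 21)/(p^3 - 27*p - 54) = (p + 7)/(p^2 - 3*p - 18)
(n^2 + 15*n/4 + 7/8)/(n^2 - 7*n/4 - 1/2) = (n + 7/2)/(n - 2)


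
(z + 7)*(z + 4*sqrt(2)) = z^2 + 4*sqrt(2)*z + 7*z + 28*sqrt(2)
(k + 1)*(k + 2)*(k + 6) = k^3 + 9*k^2 + 20*k + 12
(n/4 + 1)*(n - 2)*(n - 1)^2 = n^4/4 - 11*n^2/4 + 9*n/2 - 2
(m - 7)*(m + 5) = m^2 - 2*m - 35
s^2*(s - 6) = s^3 - 6*s^2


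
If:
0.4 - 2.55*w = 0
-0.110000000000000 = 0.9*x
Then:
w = 0.16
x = -0.12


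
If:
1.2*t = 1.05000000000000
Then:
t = 0.88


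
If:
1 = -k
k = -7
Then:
No Solution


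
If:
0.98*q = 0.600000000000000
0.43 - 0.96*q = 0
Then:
No Solution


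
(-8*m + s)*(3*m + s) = -24*m^2 - 5*m*s + s^2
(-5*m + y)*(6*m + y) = -30*m^2 + m*y + y^2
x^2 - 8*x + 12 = (x - 6)*(x - 2)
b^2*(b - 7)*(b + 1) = b^4 - 6*b^3 - 7*b^2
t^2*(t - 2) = t^3 - 2*t^2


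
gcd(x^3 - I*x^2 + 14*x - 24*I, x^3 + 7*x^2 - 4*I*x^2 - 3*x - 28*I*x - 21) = x - 3*I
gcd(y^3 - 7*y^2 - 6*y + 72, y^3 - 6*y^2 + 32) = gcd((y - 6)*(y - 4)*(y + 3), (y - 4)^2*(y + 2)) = y - 4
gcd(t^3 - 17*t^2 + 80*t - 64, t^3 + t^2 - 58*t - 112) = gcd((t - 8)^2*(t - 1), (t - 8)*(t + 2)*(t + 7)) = t - 8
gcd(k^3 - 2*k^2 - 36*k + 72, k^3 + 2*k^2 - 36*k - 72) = k^2 - 36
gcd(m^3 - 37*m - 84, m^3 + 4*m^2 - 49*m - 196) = m^2 - 3*m - 28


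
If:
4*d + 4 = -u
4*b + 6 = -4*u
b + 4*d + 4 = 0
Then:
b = -3/4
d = -13/16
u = -3/4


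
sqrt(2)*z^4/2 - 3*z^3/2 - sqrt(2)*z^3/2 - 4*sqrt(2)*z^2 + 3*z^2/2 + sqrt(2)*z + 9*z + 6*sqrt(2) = (z - 3)*(z + 2)*(z - 2*sqrt(2))*(sqrt(2)*z/2 + 1/2)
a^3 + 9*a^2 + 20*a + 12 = (a + 1)*(a + 2)*(a + 6)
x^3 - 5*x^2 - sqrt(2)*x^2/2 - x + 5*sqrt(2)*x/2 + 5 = (x - 5)*(x - sqrt(2))*(x + sqrt(2)/2)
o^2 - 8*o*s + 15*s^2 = (o - 5*s)*(o - 3*s)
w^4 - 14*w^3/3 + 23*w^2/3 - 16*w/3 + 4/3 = (w - 2)*(w - 1)^2*(w - 2/3)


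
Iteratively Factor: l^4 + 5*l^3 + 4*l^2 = (l)*(l^3 + 5*l^2 + 4*l) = l*(l + 4)*(l^2 + l) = l^2*(l + 4)*(l + 1)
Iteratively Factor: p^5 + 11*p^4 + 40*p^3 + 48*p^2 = (p + 3)*(p^4 + 8*p^3 + 16*p^2) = p*(p + 3)*(p^3 + 8*p^2 + 16*p) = p*(p + 3)*(p + 4)*(p^2 + 4*p) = p^2*(p + 3)*(p + 4)*(p + 4)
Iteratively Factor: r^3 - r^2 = (r)*(r^2 - r) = r*(r - 1)*(r)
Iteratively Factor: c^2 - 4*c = (c)*(c - 4)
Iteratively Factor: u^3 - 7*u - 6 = (u - 3)*(u^2 + 3*u + 2) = (u - 3)*(u + 2)*(u + 1)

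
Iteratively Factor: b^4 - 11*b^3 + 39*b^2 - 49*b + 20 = (b - 1)*(b^3 - 10*b^2 + 29*b - 20) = (b - 5)*(b - 1)*(b^2 - 5*b + 4) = (b - 5)*(b - 1)^2*(b - 4)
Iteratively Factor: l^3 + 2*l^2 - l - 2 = (l + 1)*(l^2 + l - 2) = (l - 1)*(l + 1)*(l + 2)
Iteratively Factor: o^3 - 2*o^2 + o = (o - 1)*(o^2 - o) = (o - 1)^2*(o)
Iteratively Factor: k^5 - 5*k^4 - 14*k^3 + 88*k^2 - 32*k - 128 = (k + 4)*(k^4 - 9*k^3 + 22*k^2 - 32) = (k - 4)*(k + 4)*(k^3 - 5*k^2 + 2*k + 8) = (k - 4)*(k + 1)*(k + 4)*(k^2 - 6*k + 8) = (k - 4)*(k - 2)*(k + 1)*(k + 4)*(k - 4)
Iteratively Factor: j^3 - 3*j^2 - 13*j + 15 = (j - 5)*(j^2 + 2*j - 3) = (j - 5)*(j - 1)*(j + 3)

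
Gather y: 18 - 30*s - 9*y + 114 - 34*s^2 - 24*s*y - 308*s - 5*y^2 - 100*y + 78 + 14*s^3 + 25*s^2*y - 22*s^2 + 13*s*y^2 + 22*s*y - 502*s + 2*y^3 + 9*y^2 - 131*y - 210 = 14*s^3 - 56*s^2 - 840*s + 2*y^3 + y^2*(13*s + 4) + y*(25*s^2 - 2*s - 240)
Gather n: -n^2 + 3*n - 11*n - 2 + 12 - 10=-n^2 - 8*n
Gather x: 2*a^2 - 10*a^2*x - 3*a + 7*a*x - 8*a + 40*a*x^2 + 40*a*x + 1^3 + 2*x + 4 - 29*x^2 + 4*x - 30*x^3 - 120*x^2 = 2*a^2 - 11*a - 30*x^3 + x^2*(40*a - 149) + x*(-10*a^2 + 47*a + 6) + 5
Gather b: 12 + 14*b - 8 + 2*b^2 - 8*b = 2*b^2 + 6*b + 4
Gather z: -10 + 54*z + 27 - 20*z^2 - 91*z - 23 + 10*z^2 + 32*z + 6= -10*z^2 - 5*z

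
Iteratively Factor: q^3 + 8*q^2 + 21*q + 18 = (q + 2)*(q^2 + 6*q + 9) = (q + 2)*(q + 3)*(q + 3)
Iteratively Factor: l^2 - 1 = (l + 1)*(l - 1)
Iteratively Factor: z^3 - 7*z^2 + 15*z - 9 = (z - 1)*(z^2 - 6*z + 9) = (z - 3)*(z - 1)*(z - 3)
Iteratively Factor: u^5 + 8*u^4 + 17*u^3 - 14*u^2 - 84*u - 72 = (u + 3)*(u^4 + 5*u^3 + 2*u^2 - 20*u - 24) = (u - 2)*(u + 3)*(u^3 + 7*u^2 + 16*u + 12) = (u - 2)*(u + 3)^2*(u^2 + 4*u + 4) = (u - 2)*(u + 2)*(u + 3)^2*(u + 2)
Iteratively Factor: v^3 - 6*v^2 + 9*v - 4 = (v - 1)*(v^2 - 5*v + 4) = (v - 1)^2*(v - 4)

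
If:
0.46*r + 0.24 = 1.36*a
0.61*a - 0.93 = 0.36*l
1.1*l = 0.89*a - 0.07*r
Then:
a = 2.44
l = 1.55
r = 6.68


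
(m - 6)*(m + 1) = m^2 - 5*m - 6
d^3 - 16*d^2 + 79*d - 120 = (d - 8)*(d - 5)*(d - 3)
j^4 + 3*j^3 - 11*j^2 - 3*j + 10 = (j - 2)*(j - 1)*(j + 1)*(j + 5)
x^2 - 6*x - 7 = (x - 7)*(x + 1)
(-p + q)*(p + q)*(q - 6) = -p^2*q + 6*p^2 + q^3 - 6*q^2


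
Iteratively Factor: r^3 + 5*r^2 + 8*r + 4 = (r + 2)*(r^2 + 3*r + 2) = (r + 2)^2*(r + 1)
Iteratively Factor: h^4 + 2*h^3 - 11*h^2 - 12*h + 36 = (h - 2)*(h^3 + 4*h^2 - 3*h - 18) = (h - 2)*(h + 3)*(h^2 + h - 6) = (h - 2)*(h + 3)^2*(h - 2)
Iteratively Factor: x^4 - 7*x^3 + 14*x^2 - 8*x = (x - 2)*(x^3 - 5*x^2 + 4*x) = x*(x - 2)*(x^2 - 5*x + 4) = x*(x - 4)*(x - 2)*(x - 1)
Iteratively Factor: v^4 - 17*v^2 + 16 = (v - 4)*(v^3 + 4*v^2 - v - 4) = (v - 4)*(v - 1)*(v^2 + 5*v + 4) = (v - 4)*(v - 1)*(v + 4)*(v + 1)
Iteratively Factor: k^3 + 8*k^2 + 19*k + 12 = (k + 4)*(k^2 + 4*k + 3) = (k + 1)*(k + 4)*(k + 3)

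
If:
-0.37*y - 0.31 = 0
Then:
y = -0.84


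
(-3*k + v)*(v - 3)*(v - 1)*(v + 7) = -3*k*v^3 - 9*k*v^2 + 75*k*v - 63*k + v^4 + 3*v^3 - 25*v^2 + 21*v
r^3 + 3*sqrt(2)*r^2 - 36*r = r*(r - 3*sqrt(2))*(r + 6*sqrt(2))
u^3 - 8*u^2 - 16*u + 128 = (u - 8)*(u - 4)*(u + 4)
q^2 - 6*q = q*(q - 6)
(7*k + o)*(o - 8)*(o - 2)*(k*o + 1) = 7*k^2*o^3 - 70*k^2*o^2 + 112*k^2*o + k*o^4 - 10*k*o^3 + 23*k*o^2 - 70*k*o + 112*k + o^3 - 10*o^2 + 16*o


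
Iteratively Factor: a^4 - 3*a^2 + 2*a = (a - 1)*(a^3 + a^2 - 2*a) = (a - 1)*(a + 2)*(a^2 - a) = a*(a - 1)*(a + 2)*(a - 1)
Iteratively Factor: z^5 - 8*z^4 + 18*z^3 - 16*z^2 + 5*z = (z - 5)*(z^4 - 3*z^3 + 3*z^2 - z) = (z - 5)*(z - 1)*(z^3 - 2*z^2 + z) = (z - 5)*(z - 1)^2*(z^2 - z) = z*(z - 5)*(z - 1)^2*(z - 1)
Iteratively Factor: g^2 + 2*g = (g + 2)*(g)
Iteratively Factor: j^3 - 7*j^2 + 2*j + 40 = (j + 2)*(j^2 - 9*j + 20) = (j - 5)*(j + 2)*(j - 4)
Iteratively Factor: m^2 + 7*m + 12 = (m + 3)*(m + 4)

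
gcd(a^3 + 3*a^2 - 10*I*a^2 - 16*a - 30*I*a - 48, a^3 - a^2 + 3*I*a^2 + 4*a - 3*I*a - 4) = 1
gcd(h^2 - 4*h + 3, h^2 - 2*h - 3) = h - 3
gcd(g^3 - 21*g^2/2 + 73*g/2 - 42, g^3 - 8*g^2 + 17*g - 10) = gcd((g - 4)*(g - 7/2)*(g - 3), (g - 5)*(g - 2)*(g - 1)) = 1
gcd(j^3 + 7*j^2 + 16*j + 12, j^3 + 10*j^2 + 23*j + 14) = j + 2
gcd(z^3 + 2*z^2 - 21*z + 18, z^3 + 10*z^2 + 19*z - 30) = z^2 + 5*z - 6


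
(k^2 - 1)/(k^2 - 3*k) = (k^2 - 1)/(k*(k - 3))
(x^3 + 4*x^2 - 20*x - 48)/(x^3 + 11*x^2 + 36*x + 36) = (x - 4)/(x + 3)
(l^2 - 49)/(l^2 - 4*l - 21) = (l + 7)/(l + 3)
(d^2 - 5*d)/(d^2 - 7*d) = (d - 5)/(d - 7)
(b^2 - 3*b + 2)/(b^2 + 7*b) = (b^2 - 3*b + 2)/(b*(b + 7))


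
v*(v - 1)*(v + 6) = v^3 + 5*v^2 - 6*v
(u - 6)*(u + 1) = u^2 - 5*u - 6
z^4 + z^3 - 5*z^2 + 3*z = z*(z - 1)^2*(z + 3)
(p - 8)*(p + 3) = p^2 - 5*p - 24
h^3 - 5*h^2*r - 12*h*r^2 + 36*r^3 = (h - 6*r)*(h - 2*r)*(h + 3*r)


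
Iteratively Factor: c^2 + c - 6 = (c + 3)*(c - 2)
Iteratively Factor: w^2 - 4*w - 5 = (w + 1)*(w - 5)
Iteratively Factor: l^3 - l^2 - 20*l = (l - 5)*(l^2 + 4*l) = l*(l - 5)*(l + 4)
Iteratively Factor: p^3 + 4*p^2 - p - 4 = (p + 1)*(p^2 + 3*p - 4) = (p + 1)*(p + 4)*(p - 1)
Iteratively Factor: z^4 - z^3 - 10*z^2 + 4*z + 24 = (z + 2)*(z^3 - 3*z^2 - 4*z + 12) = (z - 3)*(z + 2)*(z^2 - 4) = (z - 3)*(z - 2)*(z + 2)*(z + 2)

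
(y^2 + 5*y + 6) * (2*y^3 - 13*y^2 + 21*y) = 2*y^5 - 3*y^4 - 32*y^3 + 27*y^2 + 126*y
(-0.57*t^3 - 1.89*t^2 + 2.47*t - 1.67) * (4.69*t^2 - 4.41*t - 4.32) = -2.6733*t^5 - 6.3504*t^4 + 22.3816*t^3 - 10.5602*t^2 - 3.3057*t + 7.2144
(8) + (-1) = 7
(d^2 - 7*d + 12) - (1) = d^2 - 7*d + 11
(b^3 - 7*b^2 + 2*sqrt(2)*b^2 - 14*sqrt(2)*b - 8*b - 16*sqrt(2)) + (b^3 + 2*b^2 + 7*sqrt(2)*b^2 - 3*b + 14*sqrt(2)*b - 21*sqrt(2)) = 2*b^3 - 5*b^2 + 9*sqrt(2)*b^2 - 11*b - 37*sqrt(2)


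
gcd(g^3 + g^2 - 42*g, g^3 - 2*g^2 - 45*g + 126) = g^2 + g - 42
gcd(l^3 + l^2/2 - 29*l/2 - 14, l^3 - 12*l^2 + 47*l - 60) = l - 4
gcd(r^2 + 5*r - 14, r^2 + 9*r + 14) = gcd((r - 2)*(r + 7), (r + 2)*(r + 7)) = r + 7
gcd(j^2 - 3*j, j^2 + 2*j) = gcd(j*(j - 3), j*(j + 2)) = j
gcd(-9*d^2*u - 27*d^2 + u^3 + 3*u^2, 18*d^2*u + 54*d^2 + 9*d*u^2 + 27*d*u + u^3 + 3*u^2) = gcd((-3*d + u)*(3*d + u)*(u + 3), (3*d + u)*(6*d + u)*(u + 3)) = 3*d*u + 9*d + u^2 + 3*u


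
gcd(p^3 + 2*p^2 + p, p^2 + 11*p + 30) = 1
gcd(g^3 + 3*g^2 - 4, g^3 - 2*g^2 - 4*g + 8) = g + 2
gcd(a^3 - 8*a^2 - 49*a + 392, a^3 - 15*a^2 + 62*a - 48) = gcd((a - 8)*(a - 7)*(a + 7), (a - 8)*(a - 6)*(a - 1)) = a - 8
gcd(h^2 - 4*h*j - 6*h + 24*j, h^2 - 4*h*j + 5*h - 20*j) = h - 4*j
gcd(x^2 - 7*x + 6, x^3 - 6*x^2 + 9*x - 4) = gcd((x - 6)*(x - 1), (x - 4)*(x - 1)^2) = x - 1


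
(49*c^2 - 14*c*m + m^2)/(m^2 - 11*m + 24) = (49*c^2 - 14*c*m + m^2)/(m^2 - 11*m + 24)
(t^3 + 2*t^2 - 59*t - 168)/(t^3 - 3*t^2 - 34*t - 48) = (t + 7)/(t + 2)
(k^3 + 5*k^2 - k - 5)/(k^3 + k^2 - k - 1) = (k + 5)/(k + 1)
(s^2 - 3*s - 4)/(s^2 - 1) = (s - 4)/(s - 1)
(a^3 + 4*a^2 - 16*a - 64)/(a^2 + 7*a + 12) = (a^2 - 16)/(a + 3)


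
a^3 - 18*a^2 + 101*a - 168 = (a - 8)*(a - 7)*(a - 3)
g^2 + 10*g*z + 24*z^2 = (g + 4*z)*(g + 6*z)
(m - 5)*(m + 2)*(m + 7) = m^3 + 4*m^2 - 31*m - 70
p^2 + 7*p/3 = p*(p + 7/3)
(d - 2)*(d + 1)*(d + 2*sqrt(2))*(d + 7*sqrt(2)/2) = d^4 - d^3 + 11*sqrt(2)*d^3/2 - 11*sqrt(2)*d^2/2 + 12*d^2 - 11*sqrt(2)*d - 14*d - 28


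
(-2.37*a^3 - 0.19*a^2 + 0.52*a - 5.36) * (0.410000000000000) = -0.9717*a^3 - 0.0779*a^2 + 0.2132*a - 2.1976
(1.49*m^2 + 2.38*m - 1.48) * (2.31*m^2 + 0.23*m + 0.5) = 3.4419*m^4 + 5.8405*m^3 - 2.1264*m^2 + 0.8496*m - 0.74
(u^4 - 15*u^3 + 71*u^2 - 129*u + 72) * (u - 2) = u^5 - 17*u^4 + 101*u^3 - 271*u^2 + 330*u - 144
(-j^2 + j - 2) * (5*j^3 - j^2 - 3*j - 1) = -5*j^5 + 6*j^4 - 8*j^3 + 5*j + 2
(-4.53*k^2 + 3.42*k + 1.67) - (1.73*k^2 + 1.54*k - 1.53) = -6.26*k^2 + 1.88*k + 3.2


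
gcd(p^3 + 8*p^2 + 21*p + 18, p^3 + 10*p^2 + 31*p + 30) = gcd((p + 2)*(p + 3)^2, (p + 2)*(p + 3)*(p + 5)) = p^2 + 5*p + 6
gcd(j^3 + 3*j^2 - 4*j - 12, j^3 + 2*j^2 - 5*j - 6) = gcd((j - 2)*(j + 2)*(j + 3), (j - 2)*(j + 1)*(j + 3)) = j^2 + j - 6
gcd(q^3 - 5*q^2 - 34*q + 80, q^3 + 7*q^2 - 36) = q - 2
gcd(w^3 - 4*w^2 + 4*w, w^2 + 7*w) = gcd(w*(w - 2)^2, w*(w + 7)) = w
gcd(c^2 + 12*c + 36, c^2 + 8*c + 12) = c + 6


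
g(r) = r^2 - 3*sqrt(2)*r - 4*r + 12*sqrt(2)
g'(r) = 2*r - 3*sqrt(2) - 4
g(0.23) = 15.13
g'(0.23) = -7.78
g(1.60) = 6.34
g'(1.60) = -5.04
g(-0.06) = 17.47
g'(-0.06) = -8.36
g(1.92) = 4.83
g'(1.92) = -4.40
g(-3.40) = 56.56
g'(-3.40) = -15.04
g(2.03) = 4.36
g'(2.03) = -4.18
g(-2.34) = 41.73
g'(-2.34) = -12.92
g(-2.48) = 43.56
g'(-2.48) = -13.20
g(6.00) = 3.51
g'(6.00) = 3.76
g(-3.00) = 50.70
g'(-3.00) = -14.24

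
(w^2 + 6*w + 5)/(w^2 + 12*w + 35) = (w + 1)/(w + 7)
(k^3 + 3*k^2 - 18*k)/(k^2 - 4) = k*(k^2 + 3*k - 18)/(k^2 - 4)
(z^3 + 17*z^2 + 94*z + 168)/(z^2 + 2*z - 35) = (z^2 + 10*z + 24)/(z - 5)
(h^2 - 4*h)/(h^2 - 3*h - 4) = h/(h + 1)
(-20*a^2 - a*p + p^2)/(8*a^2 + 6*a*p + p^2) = (-5*a + p)/(2*a + p)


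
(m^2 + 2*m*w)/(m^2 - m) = (m + 2*w)/(m - 1)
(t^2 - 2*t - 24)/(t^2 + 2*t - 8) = (t - 6)/(t - 2)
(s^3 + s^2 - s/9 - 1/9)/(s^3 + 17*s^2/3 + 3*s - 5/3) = (s + 1/3)/(s + 5)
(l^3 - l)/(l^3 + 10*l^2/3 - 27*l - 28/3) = 3*l*(l^2 - 1)/(3*l^3 + 10*l^2 - 81*l - 28)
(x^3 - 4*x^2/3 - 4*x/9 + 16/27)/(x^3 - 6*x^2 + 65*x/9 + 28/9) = (27*x^3 - 36*x^2 - 12*x + 16)/(3*(9*x^3 - 54*x^2 + 65*x + 28))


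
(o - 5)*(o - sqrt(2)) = o^2 - 5*o - sqrt(2)*o + 5*sqrt(2)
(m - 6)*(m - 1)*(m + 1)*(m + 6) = m^4 - 37*m^2 + 36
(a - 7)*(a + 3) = a^2 - 4*a - 21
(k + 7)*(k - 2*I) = k^2 + 7*k - 2*I*k - 14*I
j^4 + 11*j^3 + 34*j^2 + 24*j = j*(j + 1)*(j + 4)*(j + 6)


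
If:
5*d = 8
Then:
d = 8/5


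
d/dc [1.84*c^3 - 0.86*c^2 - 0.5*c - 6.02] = 5.52*c^2 - 1.72*c - 0.5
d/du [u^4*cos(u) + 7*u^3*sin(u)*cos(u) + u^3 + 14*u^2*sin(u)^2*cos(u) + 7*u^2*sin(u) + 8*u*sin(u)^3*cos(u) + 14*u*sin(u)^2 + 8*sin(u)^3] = -u^4*sin(u) + 4*u^3*cos(u) + 7*u^3*cos(2*u) - 7*u^2*sin(u)/2 + 21*u^2*sin(2*u)/2 + 21*u^2*sin(3*u)/2 + 7*u^2*cos(u) + 3*u^2 + 14*u*sin(u) + 14*u*sin(2*u) + 7*u*cos(u) - 8*u*cos(2*u)^2 + 4*u*cos(2*u) - 7*u*cos(3*u) + 4*u + 2*sin(2*u) - sin(4*u) + 6*cos(u) - 7*cos(2*u) - 6*cos(3*u) + 7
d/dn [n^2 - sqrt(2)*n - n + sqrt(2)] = 2*n - sqrt(2) - 1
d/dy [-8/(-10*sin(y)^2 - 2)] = -80*sin(2*y)/(5*cos(2*y) - 7)^2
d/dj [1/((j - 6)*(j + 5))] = (1 - 2*j)/(j^4 - 2*j^3 - 59*j^2 + 60*j + 900)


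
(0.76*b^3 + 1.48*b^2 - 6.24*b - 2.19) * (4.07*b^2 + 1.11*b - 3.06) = 3.0932*b^5 + 6.8672*b^4 - 26.0796*b^3 - 20.3685*b^2 + 16.6635*b + 6.7014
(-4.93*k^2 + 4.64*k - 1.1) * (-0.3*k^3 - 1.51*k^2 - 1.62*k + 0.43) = 1.479*k^5 + 6.0523*k^4 + 1.3102*k^3 - 7.9757*k^2 + 3.7772*k - 0.473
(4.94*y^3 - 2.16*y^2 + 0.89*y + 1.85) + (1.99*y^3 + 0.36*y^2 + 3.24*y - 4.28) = 6.93*y^3 - 1.8*y^2 + 4.13*y - 2.43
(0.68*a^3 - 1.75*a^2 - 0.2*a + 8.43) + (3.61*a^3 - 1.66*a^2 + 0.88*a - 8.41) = 4.29*a^3 - 3.41*a^2 + 0.68*a + 0.0199999999999996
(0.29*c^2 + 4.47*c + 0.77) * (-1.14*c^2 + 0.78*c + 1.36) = -0.3306*c^4 - 4.8696*c^3 + 3.0032*c^2 + 6.6798*c + 1.0472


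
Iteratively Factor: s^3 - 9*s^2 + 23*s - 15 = (s - 5)*(s^2 - 4*s + 3) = (s - 5)*(s - 1)*(s - 3)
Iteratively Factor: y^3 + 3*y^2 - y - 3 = (y + 3)*(y^2 - 1) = (y - 1)*(y + 3)*(y + 1)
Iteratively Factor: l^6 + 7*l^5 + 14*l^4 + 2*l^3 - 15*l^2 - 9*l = (l + 3)*(l^5 + 4*l^4 + 2*l^3 - 4*l^2 - 3*l) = (l + 3)^2*(l^4 + l^3 - l^2 - l) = (l + 1)*(l + 3)^2*(l^3 - l) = (l - 1)*(l + 1)*(l + 3)^2*(l^2 + l) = l*(l - 1)*(l + 1)*(l + 3)^2*(l + 1)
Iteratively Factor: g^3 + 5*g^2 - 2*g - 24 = (g + 3)*(g^2 + 2*g - 8) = (g + 3)*(g + 4)*(g - 2)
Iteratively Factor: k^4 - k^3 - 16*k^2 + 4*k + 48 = (k - 2)*(k^3 + k^2 - 14*k - 24) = (k - 4)*(k - 2)*(k^2 + 5*k + 6) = (k - 4)*(k - 2)*(k + 3)*(k + 2)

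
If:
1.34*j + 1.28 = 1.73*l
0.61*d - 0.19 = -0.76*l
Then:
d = 0.311475409836066 - 1.24590163934426*l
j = 1.2910447761194*l - 0.955223880597015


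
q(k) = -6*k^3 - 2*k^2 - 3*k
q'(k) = -18*k^2 - 4*k - 3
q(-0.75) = 3.66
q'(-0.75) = -10.12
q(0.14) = -0.48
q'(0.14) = -3.91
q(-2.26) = 65.82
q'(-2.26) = -85.90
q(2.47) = -110.03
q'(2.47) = -122.70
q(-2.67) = 107.96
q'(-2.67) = -120.64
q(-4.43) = 495.67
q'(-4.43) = -338.53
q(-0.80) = 4.19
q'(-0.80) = -11.32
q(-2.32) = 71.12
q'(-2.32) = -90.60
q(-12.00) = 10116.00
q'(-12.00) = -2547.00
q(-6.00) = 1242.00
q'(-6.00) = -627.00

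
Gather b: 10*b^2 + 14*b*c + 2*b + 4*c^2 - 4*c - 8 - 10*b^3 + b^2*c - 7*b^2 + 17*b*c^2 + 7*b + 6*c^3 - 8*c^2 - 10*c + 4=-10*b^3 + b^2*(c + 3) + b*(17*c^2 + 14*c + 9) + 6*c^3 - 4*c^2 - 14*c - 4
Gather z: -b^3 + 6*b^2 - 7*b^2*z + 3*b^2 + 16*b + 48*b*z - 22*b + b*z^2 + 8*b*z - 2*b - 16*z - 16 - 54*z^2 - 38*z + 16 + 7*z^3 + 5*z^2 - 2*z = -b^3 + 9*b^2 - 8*b + 7*z^3 + z^2*(b - 49) + z*(-7*b^2 + 56*b - 56)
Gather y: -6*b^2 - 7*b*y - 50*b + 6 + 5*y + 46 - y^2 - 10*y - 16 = -6*b^2 - 50*b - y^2 + y*(-7*b - 5) + 36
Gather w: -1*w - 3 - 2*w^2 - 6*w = -2*w^2 - 7*w - 3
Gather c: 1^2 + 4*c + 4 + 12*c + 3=16*c + 8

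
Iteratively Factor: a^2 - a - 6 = (a - 3)*(a + 2)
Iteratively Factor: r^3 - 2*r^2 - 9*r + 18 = (r - 2)*(r^2 - 9) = (r - 3)*(r - 2)*(r + 3)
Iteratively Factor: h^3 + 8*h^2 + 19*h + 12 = (h + 1)*(h^2 + 7*h + 12) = (h + 1)*(h + 4)*(h + 3)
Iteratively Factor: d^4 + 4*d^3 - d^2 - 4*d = (d - 1)*(d^3 + 5*d^2 + 4*d) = d*(d - 1)*(d^2 + 5*d + 4) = d*(d - 1)*(d + 4)*(d + 1)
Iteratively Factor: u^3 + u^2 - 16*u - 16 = (u + 1)*(u^2 - 16) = (u - 4)*(u + 1)*(u + 4)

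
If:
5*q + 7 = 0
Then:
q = -7/5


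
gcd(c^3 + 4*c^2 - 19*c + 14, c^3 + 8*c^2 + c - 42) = c^2 + 5*c - 14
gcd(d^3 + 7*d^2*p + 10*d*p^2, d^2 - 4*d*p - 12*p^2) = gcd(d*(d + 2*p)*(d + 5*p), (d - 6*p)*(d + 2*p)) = d + 2*p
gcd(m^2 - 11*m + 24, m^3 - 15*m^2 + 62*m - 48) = m - 8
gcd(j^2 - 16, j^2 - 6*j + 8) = j - 4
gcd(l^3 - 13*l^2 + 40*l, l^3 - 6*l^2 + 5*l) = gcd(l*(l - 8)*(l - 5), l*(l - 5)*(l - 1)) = l^2 - 5*l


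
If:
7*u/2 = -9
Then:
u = -18/7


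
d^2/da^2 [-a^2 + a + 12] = -2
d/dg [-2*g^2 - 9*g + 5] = -4*g - 9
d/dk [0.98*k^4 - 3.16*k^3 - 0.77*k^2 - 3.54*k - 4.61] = 3.92*k^3 - 9.48*k^2 - 1.54*k - 3.54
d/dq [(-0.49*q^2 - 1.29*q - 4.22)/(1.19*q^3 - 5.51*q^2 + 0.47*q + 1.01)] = (0.5831*q^4 + 3.0702*q^3 + 7.7272*q^2 - 47.4942*q + 0.6805)/(1.4161*q^6 - 13.1138*q^5 + 31.4787*q^4 - 2.7756*q^3 - 10.9093*q^2 + 0.9494*q + 1.0201)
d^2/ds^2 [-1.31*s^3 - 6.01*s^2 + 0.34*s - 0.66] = -7.86*s - 12.02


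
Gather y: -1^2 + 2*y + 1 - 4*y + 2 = 2 - 2*y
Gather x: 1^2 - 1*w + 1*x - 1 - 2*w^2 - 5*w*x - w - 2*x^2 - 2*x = -2*w^2 - 2*w - 2*x^2 + x*(-5*w - 1)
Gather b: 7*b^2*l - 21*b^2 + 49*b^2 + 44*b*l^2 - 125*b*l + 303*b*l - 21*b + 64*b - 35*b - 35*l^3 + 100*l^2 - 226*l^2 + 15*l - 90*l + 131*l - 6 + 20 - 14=b^2*(7*l + 28) + b*(44*l^2 + 178*l + 8) - 35*l^3 - 126*l^2 + 56*l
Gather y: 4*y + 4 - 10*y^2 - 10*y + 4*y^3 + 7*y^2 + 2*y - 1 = 4*y^3 - 3*y^2 - 4*y + 3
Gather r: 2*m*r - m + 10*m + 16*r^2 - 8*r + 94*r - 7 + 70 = 9*m + 16*r^2 + r*(2*m + 86) + 63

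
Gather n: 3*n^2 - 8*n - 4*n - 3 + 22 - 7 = 3*n^2 - 12*n + 12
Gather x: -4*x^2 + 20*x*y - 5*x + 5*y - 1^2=-4*x^2 + x*(20*y - 5) + 5*y - 1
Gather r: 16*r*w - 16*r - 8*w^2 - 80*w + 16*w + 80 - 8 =r*(16*w - 16) - 8*w^2 - 64*w + 72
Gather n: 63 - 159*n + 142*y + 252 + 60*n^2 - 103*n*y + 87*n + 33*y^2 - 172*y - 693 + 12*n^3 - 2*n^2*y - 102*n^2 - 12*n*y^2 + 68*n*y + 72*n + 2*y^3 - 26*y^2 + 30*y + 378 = 12*n^3 + n^2*(-2*y - 42) + n*(-12*y^2 - 35*y) + 2*y^3 + 7*y^2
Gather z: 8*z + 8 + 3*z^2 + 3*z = 3*z^2 + 11*z + 8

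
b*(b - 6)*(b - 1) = b^3 - 7*b^2 + 6*b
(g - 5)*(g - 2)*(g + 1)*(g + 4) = g^4 - 2*g^3 - 21*g^2 + 22*g + 40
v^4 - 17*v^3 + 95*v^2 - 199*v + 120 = (v - 8)*(v - 5)*(v - 3)*(v - 1)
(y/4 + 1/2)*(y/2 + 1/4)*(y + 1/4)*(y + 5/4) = y^4/8 + y^3/2 + 81*y^2/128 + 73*y/256 + 5/128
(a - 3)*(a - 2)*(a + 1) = a^3 - 4*a^2 + a + 6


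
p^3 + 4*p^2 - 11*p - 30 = (p - 3)*(p + 2)*(p + 5)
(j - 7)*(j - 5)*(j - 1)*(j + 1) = j^4 - 12*j^3 + 34*j^2 + 12*j - 35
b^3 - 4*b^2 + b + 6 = (b - 3)*(b - 2)*(b + 1)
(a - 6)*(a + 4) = a^2 - 2*a - 24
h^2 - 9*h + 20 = (h - 5)*(h - 4)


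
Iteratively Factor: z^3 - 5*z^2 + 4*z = (z - 1)*(z^2 - 4*z) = z*(z - 1)*(z - 4)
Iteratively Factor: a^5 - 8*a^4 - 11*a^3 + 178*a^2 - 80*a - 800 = (a + 4)*(a^4 - 12*a^3 + 37*a^2 + 30*a - 200) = (a - 5)*(a + 4)*(a^3 - 7*a^2 + 2*a + 40) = (a - 5)^2*(a + 4)*(a^2 - 2*a - 8) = (a - 5)^2*(a + 2)*(a + 4)*(a - 4)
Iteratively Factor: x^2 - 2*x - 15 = (x + 3)*(x - 5)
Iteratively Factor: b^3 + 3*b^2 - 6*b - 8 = (b + 4)*(b^2 - b - 2) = (b - 2)*(b + 4)*(b + 1)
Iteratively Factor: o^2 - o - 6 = (o + 2)*(o - 3)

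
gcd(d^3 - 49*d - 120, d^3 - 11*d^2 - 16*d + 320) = d^2 - 3*d - 40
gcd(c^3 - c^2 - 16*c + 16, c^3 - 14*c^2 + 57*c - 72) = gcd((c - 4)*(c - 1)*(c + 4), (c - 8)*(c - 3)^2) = 1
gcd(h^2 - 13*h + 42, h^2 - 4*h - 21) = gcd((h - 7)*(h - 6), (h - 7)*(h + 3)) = h - 7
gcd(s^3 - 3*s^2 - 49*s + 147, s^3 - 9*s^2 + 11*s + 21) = s^2 - 10*s + 21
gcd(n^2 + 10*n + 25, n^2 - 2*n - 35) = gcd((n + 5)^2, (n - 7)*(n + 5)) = n + 5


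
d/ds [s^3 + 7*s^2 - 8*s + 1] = 3*s^2 + 14*s - 8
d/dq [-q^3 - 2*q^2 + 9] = q*(-3*q - 4)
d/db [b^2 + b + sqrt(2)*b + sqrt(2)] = 2*b + 1 + sqrt(2)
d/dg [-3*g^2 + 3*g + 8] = 3 - 6*g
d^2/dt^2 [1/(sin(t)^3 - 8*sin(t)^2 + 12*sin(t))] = (-9*sin(t)^3 + 88*sin(t)^2 - 268*sin(t) + 160 + 312/sin(t) - 576/sin(t)^2 + 288/sin(t)^3)/((sin(t) - 6)^3*(sin(t) - 2)^3)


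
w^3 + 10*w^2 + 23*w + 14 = (w + 1)*(w + 2)*(w + 7)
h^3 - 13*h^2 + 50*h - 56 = (h - 7)*(h - 4)*(h - 2)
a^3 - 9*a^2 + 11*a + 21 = (a - 7)*(a - 3)*(a + 1)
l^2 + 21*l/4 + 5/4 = (l + 1/4)*(l + 5)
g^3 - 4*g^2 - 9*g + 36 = (g - 4)*(g - 3)*(g + 3)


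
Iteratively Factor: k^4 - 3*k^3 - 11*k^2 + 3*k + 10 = (k - 5)*(k^3 + 2*k^2 - k - 2) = (k - 5)*(k + 1)*(k^2 + k - 2) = (k - 5)*(k + 1)*(k + 2)*(k - 1)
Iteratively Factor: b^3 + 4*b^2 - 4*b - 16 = (b + 2)*(b^2 + 2*b - 8) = (b - 2)*(b + 2)*(b + 4)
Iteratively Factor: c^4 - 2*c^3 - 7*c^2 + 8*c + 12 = (c - 2)*(c^3 - 7*c - 6) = (c - 2)*(c + 1)*(c^2 - c - 6) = (c - 2)*(c + 1)*(c + 2)*(c - 3)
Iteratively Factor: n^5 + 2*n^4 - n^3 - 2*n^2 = (n)*(n^4 + 2*n^3 - n^2 - 2*n) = n*(n + 2)*(n^3 - n) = n*(n - 1)*(n + 2)*(n^2 + n) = n^2*(n - 1)*(n + 2)*(n + 1)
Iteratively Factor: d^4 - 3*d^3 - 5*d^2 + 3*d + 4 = (d + 1)*(d^3 - 4*d^2 - d + 4) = (d - 1)*(d + 1)*(d^2 - 3*d - 4) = (d - 1)*(d + 1)^2*(d - 4)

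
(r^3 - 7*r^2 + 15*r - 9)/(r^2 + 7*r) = (r^3 - 7*r^2 + 15*r - 9)/(r*(r + 7))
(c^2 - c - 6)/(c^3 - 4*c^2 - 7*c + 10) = (c - 3)/(c^2 - 6*c + 5)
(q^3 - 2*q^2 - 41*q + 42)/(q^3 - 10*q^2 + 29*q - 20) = (q^2 - q - 42)/(q^2 - 9*q + 20)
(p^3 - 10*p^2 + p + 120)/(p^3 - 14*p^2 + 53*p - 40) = (p + 3)/(p - 1)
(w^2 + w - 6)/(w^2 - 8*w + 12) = (w + 3)/(w - 6)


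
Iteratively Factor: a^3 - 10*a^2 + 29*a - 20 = (a - 4)*(a^2 - 6*a + 5) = (a - 4)*(a - 1)*(a - 5)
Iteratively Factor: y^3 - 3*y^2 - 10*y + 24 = (y + 3)*(y^2 - 6*y + 8) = (y - 4)*(y + 3)*(y - 2)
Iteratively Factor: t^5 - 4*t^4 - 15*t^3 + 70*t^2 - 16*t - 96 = (t - 4)*(t^4 - 15*t^2 + 10*t + 24) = (t - 4)*(t - 3)*(t^3 + 3*t^2 - 6*t - 8) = (t - 4)*(t - 3)*(t + 4)*(t^2 - t - 2) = (t - 4)*(t - 3)*(t + 1)*(t + 4)*(t - 2)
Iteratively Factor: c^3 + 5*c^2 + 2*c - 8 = (c + 2)*(c^2 + 3*c - 4) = (c + 2)*(c + 4)*(c - 1)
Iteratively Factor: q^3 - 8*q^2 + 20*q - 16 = (q - 2)*(q^2 - 6*q + 8) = (q - 2)^2*(q - 4)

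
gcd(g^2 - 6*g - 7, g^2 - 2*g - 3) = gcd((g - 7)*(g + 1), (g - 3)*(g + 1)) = g + 1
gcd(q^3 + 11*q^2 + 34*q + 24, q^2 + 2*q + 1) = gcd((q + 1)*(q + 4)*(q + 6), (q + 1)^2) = q + 1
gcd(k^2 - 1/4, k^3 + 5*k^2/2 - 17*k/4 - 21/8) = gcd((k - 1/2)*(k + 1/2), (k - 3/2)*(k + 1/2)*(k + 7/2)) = k + 1/2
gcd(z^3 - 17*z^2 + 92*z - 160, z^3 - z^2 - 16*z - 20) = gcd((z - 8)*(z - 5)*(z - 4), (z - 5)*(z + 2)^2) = z - 5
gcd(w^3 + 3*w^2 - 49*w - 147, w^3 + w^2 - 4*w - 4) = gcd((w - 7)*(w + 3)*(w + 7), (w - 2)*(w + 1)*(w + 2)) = 1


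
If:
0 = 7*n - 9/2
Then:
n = 9/14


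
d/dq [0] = 0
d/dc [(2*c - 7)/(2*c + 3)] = 20/(2*c + 3)^2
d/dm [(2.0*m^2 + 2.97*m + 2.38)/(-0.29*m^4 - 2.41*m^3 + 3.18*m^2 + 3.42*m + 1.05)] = (1.16*m^5 + 7.4039*m^4 + 17.0762*m^3 + 14.6028*m^2 - 10.9368*m - 5.0211)/(0.0841*m^8 + 1.3978*m^7 + 3.9637*m^6 - 17.3112*m^5 - 6.981*m^4 + 16.6902*m^3 + 18.3744*m^2 + 7.182*m + 1.1025)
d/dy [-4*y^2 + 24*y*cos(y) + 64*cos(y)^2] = -24*y*sin(y) - 8*y - 64*sin(2*y) + 24*cos(y)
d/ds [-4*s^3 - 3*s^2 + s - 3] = -12*s^2 - 6*s + 1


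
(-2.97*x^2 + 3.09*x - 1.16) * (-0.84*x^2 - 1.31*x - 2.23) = 2.4948*x^4 + 1.2951*x^3 + 3.5496*x^2 - 5.3711*x + 2.5868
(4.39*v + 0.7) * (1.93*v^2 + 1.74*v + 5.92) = 8.4727*v^3 + 8.9896*v^2 + 27.2068*v + 4.144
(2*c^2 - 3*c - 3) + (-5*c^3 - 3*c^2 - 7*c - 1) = -5*c^3 - c^2 - 10*c - 4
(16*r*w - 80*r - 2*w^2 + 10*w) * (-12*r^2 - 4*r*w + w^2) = -192*r^3*w + 960*r^3 - 40*r^2*w^2 + 200*r^2*w + 24*r*w^3 - 120*r*w^2 - 2*w^4 + 10*w^3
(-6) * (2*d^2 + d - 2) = -12*d^2 - 6*d + 12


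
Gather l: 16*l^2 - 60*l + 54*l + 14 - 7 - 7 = 16*l^2 - 6*l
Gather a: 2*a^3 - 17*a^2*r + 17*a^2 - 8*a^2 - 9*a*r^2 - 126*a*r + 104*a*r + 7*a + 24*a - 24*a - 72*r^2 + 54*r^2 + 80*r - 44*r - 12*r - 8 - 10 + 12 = 2*a^3 + a^2*(9 - 17*r) + a*(-9*r^2 - 22*r + 7) - 18*r^2 + 24*r - 6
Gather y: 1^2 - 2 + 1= 0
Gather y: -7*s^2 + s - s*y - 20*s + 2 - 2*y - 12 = -7*s^2 - 19*s + y*(-s - 2) - 10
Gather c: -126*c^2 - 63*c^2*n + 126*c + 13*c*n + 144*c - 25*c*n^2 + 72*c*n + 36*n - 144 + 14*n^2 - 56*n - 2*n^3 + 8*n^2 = c^2*(-63*n - 126) + c*(-25*n^2 + 85*n + 270) - 2*n^3 + 22*n^2 - 20*n - 144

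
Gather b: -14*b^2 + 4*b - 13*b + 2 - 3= -14*b^2 - 9*b - 1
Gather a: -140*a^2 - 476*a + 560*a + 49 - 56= -140*a^2 + 84*a - 7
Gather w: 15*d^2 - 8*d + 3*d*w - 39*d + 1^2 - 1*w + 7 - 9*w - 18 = 15*d^2 - 47*d + w*(3*d - 10) - 10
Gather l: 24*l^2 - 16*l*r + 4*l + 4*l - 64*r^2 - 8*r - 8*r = 24*l^2 + l*(8 - 16*r) - 64*r^2 - 16*r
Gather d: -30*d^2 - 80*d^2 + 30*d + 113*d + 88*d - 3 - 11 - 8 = -110*d^2 + 231*d - 22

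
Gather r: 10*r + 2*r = 12*r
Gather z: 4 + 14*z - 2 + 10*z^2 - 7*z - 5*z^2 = 5*z^2 + 7*z + 2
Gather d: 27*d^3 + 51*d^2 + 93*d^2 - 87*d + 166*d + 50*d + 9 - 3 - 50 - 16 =27*d^3 + 144*d^2 + 129*d - 60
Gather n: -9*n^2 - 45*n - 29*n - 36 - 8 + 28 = -9*n^2 - 74*n - 16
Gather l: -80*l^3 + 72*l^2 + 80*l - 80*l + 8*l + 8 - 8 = -80*l^3 + 72*l^2 + 8*l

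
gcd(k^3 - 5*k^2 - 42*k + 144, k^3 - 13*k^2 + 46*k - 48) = k^2 - 11*k + 24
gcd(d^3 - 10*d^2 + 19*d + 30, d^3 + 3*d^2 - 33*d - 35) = d^2 - 4*d - 5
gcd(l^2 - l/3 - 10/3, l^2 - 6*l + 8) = l - 2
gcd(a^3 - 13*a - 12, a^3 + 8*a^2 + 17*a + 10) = a + 1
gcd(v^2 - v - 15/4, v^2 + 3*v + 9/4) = v + 3/2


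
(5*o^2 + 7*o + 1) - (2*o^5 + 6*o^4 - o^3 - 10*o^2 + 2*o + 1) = -2*o^5 - 6*o^4 + o^3 + 15*o^2 + 5*o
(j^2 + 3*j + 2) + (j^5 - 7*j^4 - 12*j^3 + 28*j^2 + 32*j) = j^5 - 7*j^4 - 12*j^3 + 29*j^2 + 35*j + 2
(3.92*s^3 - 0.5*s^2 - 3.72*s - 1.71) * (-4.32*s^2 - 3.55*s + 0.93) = -16.9344*s^5 - 11.756*s^4 + 21.491*s^3 + 20.1282*s^2 + 2.6109*s - 1.5903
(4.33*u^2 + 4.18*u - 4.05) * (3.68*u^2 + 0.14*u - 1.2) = 15.9344*u^4 + 15.9886*u^3 - 19.5148*u^2 - 5.583*u + 4.86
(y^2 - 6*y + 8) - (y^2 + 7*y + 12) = -13*y - 4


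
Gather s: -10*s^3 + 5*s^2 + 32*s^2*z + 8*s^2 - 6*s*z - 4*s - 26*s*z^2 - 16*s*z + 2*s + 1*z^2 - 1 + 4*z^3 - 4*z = -10*s^3 + s^2*(32*z + 13) + s*(-26*z^2 - 22*z - 2) + 4*z^3 + z^2 - 4*z - 1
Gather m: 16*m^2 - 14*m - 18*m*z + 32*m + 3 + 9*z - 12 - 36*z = 16*m^2 + m*(18 - 18*z) - 27*z - 9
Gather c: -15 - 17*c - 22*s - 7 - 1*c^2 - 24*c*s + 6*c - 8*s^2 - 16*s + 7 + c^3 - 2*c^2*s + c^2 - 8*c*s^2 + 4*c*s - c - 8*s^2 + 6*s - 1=c^3 - 2*c^2*s + c*(-8*s^2 - 20*s - 12) - 16*s^2 - 32*s - 16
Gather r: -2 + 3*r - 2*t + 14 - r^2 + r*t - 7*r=-r^2 + r*(t - 4) - 2*t + 12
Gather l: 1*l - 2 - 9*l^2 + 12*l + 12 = -9*l^2 + 13*l + 10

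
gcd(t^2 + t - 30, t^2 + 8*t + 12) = t + 6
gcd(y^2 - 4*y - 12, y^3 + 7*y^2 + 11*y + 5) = 1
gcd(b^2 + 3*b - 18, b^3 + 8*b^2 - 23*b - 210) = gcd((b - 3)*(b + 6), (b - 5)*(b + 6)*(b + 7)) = b + 6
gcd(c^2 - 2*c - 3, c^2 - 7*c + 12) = c - 3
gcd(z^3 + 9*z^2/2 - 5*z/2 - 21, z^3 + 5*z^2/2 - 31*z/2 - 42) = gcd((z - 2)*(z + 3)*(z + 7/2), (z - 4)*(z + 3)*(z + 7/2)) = z^2 + 13*z/2 + 21/2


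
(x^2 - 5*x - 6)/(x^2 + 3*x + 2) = (x - 6)/(x + 2)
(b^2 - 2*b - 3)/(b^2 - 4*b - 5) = (b - 3)/(b - 5)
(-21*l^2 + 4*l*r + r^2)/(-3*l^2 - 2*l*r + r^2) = (7*l + r)/(l + r)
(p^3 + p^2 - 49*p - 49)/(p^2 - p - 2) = (p^2 - 49)/(p - 2)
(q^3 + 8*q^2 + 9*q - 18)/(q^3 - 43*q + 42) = (q^2 + 9*q + 18)/(q^2 + q - 42)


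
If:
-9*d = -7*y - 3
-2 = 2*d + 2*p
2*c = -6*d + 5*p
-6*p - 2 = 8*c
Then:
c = 7/50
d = -12/25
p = -13/25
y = -183/175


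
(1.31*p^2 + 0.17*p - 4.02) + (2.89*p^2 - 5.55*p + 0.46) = 4.2*p^2 - 5.38*p - 3.56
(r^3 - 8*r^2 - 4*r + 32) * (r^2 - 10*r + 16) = r^5 - 18*r^4 + 92*r^3 - 56*r^2 - 384*r + 512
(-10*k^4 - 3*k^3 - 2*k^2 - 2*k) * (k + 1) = -10*k^5 - 13*k^4 - 5*k^3 - 4*k^2 - 2*k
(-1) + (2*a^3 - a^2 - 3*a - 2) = 2*a^3 - a^2 - 3*a - 3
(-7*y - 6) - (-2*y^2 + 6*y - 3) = 2*y^2 - 13*y - 3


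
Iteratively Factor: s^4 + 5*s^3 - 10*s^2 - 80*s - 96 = (s + 4)*(s^3 + s^2 - 14*s - 24) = (s + 2)*(s + 4)*(s^2 - s - 12) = (s + 2)*(s + 3)*(s + 4)*(s - 4)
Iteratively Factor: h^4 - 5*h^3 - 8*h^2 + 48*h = (h - 4)*(h^3 - h^2 - 12*h) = (h - 4)^2*(h^2 + 3*h) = (h - 4)^2*(h + 3)*(h)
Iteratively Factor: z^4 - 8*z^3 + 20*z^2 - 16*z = (z - 2)*(z^3 - 6*z^2 + 8*z) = z*(z - 2)*(z^2 - 6*z + 8) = z*(z - 4)*(z - 2)*(z - 2)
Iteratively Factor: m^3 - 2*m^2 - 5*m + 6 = (m + 2)*(m^2 - 4*m + 3) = (m - 3)*(m + 2)*(m - 1)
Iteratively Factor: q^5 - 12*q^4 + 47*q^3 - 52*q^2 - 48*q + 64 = (q - 4)*(q^4 - 8*q^3 + 15*q^2 + 8*q - 16) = (q - 4)^2*(q^3 - 4*q^2 - q + 4) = (q - 4)^3*(q^2 - 1) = (q - 4)^3*(q - 1)*(q + 1)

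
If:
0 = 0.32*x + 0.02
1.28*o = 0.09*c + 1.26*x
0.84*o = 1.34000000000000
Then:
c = 23.56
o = 1.60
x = -0.06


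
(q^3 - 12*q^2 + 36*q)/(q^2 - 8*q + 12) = q*(q - 6)/(q - 2)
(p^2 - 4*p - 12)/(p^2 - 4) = (p - 6)/(p - 2)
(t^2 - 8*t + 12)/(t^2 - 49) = (t^2 - 8*t + 12)/(t^2 - 49)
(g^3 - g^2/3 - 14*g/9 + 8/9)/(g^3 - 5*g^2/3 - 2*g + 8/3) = (g - 2/3)/(g - 2)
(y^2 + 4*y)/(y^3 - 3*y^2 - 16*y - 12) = y*(y + 4)/(y^3 - 3*y^2 - 16*y - 12)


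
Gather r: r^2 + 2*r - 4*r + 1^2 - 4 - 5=r^2 - 2*r - 8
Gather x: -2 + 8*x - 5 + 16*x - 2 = 24*x - 9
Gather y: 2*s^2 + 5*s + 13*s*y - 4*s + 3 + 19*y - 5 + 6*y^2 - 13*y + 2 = 2*s^2 + s + 6*y^2 + y*(13*s + 6)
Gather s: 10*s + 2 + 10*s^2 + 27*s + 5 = 10*s^2 + 37*s + 7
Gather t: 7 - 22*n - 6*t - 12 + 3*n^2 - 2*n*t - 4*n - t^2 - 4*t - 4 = 3*n^2 - 26*n - t^2 + t*(-2*n - 10) - 9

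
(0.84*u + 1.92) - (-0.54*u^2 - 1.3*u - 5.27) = 0.54*u^2 + 2.14*u + 7.19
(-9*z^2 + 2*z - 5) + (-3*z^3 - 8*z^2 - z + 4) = -3*z^3 - 17*z^2 + z - 1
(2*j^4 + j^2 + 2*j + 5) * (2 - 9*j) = -18*j^5 + 4*j^4 - 9*j^3 - 16*j^2 - 41*j + 10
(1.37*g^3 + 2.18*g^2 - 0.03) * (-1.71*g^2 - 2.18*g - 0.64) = -2.3427*g^5 - 6.7144*g^4 - 5.6292*g^3 - 1.3439*g^2 + 0.0654*g + 0.0192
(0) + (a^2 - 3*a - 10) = a^2 - 3*a - 10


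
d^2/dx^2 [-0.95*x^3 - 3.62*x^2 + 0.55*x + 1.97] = -5.7*x - 7.24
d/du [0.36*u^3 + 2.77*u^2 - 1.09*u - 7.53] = 1.08*u^2 + 5.54*u - 1.09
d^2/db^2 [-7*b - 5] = 0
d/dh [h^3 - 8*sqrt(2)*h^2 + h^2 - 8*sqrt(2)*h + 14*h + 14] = 3*h^2 - 16*sqrt(2)*h + 2*h - 8*sqrt(2) + 14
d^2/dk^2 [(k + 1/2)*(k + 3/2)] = 2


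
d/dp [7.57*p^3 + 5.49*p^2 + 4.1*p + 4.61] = 22.71*p^2 + 10.98*p + 4.1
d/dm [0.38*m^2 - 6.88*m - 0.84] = 0.76*m - 6.88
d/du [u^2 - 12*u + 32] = 2*u - 12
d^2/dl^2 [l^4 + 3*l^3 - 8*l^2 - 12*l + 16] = 12*l^2 + 18*l - 16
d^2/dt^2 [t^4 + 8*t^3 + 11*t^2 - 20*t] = 12*t^2 + 48*t + 22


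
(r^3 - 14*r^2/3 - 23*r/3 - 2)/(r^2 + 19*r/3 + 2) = (r^2 - 5*r - 6)/(r + 6)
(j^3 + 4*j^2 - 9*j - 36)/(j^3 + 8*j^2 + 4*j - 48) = (j^2 - 9)/(j^2 + 4*j - 12)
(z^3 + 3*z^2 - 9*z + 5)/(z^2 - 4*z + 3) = (z^2 + 4*z - 5)/(z - 3)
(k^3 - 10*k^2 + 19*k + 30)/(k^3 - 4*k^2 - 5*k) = (k - 6)/k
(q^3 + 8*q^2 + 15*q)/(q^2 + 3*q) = q + 5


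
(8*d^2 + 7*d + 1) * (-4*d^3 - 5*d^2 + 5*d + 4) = -32*d^5 - 68*d^4 + d^3 + 62*d^2 + 33*d + 4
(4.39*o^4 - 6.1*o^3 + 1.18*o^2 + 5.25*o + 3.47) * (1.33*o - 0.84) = 5.8387*o^5 - 11.8006*o^4 + 6.6934*o^3 + 5.9913*o^2 + 0.205100000000001*o - 2.9148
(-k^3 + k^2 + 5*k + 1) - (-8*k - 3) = -k^3 + k^2 + 13*k + 4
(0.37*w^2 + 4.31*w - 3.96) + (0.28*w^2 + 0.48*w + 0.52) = 0.65*w^2 + 4.79*w - 3.44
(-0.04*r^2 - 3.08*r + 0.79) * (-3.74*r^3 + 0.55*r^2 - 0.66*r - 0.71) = 0.1496*r^5 + 11.4972*r^4 - 4.6222*r^3 + 2.4957*r^2 + 1.6654*r - 0.5609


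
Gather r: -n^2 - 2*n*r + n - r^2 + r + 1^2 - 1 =-n^2 + n - r^2 + r*(1 - 2*n)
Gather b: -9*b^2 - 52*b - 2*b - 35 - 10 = -9*b^2 - 54*b - 45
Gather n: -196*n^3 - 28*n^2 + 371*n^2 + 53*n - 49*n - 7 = -196*n^3 + 343*n^2 + 4*n - 7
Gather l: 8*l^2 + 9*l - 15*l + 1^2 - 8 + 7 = 8*l^2 - 6*l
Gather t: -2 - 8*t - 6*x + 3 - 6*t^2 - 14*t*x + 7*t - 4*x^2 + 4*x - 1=-6*t^2 + t*(-14*x - 1) - 4*x^2 - 2*x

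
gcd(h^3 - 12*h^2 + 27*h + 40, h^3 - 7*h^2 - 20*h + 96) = h - 8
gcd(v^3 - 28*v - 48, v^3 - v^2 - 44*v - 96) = v + 4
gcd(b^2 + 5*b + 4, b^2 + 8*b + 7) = b + 1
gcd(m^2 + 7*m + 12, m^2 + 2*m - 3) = m + 3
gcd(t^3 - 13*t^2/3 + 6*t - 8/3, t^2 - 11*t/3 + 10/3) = t - 2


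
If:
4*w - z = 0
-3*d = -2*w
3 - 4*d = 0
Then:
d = 3/4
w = 9/8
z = 9/2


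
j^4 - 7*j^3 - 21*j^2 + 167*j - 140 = (j - 7)*(j - 4)*(j - 1)*(j + 5)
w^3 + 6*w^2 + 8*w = w*(w + 2)*(w + 4)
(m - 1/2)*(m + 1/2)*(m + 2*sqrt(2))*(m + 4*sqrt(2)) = m^4 + 6*sqrt(2)*m^3 + 63*m^2/4 - 3*sqrt(2)*m/2 - 4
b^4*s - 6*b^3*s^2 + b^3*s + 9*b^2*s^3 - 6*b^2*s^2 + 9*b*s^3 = b*(b - 3*s)^2*(b*s + s)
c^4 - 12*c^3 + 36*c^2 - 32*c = c*(c - 8)*(c - 2)^2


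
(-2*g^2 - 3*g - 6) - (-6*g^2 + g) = 4*g^2 - 4*g - 6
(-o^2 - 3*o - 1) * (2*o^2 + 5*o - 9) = -2*o^4 - 11*o^3 - 8*o^2 + 22*o + 9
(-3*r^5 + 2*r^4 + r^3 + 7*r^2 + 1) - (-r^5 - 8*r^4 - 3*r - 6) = -2*r^5 + 10*r^4 + r^3 + 7*r^2 + 3*r + 7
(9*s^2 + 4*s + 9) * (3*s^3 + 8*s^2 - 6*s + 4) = 27*s^5 + 84*s^4 + 5*s^3 + 84*s^2 - 38*s + 36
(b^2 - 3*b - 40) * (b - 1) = b^3 - 4*b^2 - 37*b + 40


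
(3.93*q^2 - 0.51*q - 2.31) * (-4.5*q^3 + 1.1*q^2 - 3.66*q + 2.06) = -17.685*q^5 + 6.618*q^4 - 4.5498*q^3 + 7.4214*q^2 + 7.404*q - 4.7586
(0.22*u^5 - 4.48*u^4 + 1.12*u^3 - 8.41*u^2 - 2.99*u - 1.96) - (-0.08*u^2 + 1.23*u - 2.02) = 0.22*u^5 - 4.48*u^4 + 1.12*u^3 - 8.33*u^2 - 4.22*u + 0.0600000000000001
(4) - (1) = 3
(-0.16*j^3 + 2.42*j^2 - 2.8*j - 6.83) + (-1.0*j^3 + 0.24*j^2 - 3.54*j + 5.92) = -1.16*j^3 + 2.66*j^2 - 6.34*j - 0.91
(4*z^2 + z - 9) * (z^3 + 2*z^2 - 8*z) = 4*z^5 + 9*z^4 - 39*z^3 - 26*z^2 + 72*z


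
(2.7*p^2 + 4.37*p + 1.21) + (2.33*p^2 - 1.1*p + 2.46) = 5.03*p^2 + 3.27*p + 3.67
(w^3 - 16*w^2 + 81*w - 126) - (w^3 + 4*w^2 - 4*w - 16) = -20*w^2 + 85*w - 110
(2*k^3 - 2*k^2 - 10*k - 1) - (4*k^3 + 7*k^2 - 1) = -2*k^3 - 9*k^2 - 10*k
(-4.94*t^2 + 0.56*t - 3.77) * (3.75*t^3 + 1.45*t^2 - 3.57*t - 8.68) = -18.525*t^5 - 5.063*t^4 + 4.3103*t^3 + 35.4135*t^2 + 8.5981*t + 32.7236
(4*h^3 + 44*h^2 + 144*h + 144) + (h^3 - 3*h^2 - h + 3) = 5*h^3 + 41*h^2 + 143*h + 147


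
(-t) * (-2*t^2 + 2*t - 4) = 2*t^3 - 2*t^2 + 4*t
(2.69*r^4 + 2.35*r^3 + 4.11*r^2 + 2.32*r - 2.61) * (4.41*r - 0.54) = 11.8629*r^5 + 8.9109*r^4 + 16.8561*r^3 + 8.0118*r^2 - 12.7629*r + 1.4094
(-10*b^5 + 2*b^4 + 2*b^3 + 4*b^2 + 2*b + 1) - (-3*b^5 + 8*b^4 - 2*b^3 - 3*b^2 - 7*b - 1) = -7*b^5 - 6*b^4 + 4*b^3 + 7*b^2 + 9*b + 2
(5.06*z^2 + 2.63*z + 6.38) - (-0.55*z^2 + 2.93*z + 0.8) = 5.61*z^2 - 0.3*z + 5.58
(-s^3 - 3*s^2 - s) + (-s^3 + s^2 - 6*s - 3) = -2*s^3 - 2*s^2 - 7*s - 3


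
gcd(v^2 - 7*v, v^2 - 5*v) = v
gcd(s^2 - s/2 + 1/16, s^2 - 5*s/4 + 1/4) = s - 1/4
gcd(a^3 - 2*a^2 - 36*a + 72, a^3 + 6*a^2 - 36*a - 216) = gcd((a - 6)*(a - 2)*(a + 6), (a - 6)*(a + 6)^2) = a^2 - 36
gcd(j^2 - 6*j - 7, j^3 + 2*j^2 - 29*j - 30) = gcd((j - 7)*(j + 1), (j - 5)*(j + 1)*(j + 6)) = j + 1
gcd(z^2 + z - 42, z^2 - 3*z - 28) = 1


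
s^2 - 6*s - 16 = (s - 8)*(s + 2)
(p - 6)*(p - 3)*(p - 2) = p^3 - 11*p^2 + 36*p - 36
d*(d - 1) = d^2 - d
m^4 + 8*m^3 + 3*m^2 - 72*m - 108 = (m - 3)*(m + 2)*(m + 3)*(m + 6)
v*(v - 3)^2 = v^3 - 6*v^2 + 9*v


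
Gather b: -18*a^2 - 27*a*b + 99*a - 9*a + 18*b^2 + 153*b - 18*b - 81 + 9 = -18*a^2 + 90*a + 18*b^2 + b*(135 - 27*a) - 72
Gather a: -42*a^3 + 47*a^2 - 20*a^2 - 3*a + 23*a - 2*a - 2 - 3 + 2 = -42*a^3 + 27*a^2 + 18*a - 3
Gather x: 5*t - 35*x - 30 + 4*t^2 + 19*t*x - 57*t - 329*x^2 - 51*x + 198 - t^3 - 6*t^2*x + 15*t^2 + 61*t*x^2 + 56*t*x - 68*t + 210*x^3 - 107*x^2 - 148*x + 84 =-t^3 + 19*t^2 - 120*t + 210*x^3 + x^2*(61*t - 436) + x*(-6*t^2 + 75*t - 234) + 252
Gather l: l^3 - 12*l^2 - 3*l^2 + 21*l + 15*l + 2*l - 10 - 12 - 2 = l^3 - 15*l^2 + 38*l - 24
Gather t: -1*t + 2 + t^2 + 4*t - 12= t^2 + 3*t - 10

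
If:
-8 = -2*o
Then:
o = 4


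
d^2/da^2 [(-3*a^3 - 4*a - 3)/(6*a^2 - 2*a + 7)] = 2*(-30*a^3 - 198*a^2 + 171*a + 58)/(216*a^6 - 216*a^5 + 828*a^4 - 512*a^3 + 966*a^2 - 294*a + 343)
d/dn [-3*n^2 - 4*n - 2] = -6*n - 4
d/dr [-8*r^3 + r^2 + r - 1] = -24*r^2 + 2*r + 1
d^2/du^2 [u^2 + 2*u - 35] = 2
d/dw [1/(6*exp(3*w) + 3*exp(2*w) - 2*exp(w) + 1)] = (-18*exp(2*w) - 6*exp(w) + 2)*exp(w)/(6*exp(3*w) + 3*exp(2*w) - 2*exp(w) + 1)^2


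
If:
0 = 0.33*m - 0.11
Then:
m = 0.33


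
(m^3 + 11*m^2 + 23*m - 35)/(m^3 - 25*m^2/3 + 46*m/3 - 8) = 3*(m^2 + 12*m + 35)/(3*m^2 - 22*m + 24)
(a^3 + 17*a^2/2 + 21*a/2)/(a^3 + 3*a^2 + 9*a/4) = 2*(a + 7)/(2*a + 3)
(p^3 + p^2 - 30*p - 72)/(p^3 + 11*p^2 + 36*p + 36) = (p^2 - 2*p - 24)/(p^2 + 8*p + 12)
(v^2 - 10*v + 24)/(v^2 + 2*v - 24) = (v - 6)/(v + 6)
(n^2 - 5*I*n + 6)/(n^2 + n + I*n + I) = (n - 6*I)/(n + 1)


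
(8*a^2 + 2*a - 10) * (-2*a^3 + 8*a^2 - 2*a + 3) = -16*a^5 + 60*a^4 + 20*a^3 - 60*a^2 + 26*a - 30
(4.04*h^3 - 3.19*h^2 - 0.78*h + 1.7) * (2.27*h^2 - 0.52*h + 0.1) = 9.1708*h^5 - 9.3421*h^4 + 0.2922*h^3 + 3.9456*h^2 - 0.962*h + 0.17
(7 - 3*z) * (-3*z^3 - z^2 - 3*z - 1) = 9*z^4 - 18*z^3 + 2*z^2 - 18*z - 7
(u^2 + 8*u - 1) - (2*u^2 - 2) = -u^2 + 8*u + 1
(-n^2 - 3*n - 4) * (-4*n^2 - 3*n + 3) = 4*n^4 + 15*n^3 + 22*n^2 + 3*n - 12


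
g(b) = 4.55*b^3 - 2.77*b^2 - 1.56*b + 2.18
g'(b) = 13.65*b^2 - 5.54*b - 1.56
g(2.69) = 66.51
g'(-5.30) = 411.23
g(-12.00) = -8240.38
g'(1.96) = 40.02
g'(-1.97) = 62.33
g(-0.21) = 2.34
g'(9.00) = 1054.23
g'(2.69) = 82.31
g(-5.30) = -744.75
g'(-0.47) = 4.06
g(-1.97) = -40.28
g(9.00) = 3080.72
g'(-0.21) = 0.21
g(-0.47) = 1.83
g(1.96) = 22.74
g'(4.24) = 220.34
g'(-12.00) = 2030.52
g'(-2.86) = 125.94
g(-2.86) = -122.46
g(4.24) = 292.59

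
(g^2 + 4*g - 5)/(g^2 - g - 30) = (g - 1)/(g - 6)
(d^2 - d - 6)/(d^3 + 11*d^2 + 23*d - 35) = (d^2 - d - 6)/(d^3 + 11*d^2 + 23*d - 35)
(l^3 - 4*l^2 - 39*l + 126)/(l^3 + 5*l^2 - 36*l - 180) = (l^2 - 10*l + 21)/(l^2 - l - 30)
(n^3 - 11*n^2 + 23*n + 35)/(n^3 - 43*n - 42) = (n - 5)/(n + 6)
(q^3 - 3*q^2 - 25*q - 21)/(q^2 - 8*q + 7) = (q^2 + 4*q + 3)/(q - 1)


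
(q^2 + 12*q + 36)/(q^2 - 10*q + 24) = (q^2 + 12*q + 36)/(q^2 - 10*q + 24)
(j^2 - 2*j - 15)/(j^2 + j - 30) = (j + 3)/(j + 6)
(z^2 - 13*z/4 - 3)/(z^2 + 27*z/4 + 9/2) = (z - 4)/(z + 6)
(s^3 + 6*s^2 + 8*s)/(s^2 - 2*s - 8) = s*(s + 4)/(s - 4)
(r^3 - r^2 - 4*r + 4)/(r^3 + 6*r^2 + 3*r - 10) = (r - 2)/(r + 5)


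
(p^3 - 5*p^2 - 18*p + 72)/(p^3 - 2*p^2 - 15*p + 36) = (p - 6)/(p - 3)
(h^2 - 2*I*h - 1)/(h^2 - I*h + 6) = (h^2 - 2*I*h - 1)/(h^2 - I*h + 6)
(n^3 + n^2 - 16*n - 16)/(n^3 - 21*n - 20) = (n - 4)/(n - 5)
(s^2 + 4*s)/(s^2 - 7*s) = (s + 4)/(s - 7)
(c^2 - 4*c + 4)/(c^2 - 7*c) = (c^2 - 4*c + 4)/(c*(c - 7))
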